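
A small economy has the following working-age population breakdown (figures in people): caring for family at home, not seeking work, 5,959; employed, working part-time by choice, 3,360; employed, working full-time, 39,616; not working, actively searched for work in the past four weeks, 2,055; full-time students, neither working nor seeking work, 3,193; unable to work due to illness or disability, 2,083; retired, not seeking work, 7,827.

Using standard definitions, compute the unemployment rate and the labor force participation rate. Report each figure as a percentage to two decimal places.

Employed = 3,360 + 39,616 = 42,976.
Unemployed = 2,055.
Labor force = 42,976 + 2,055 = 45,031.
Not in labor force = 5,959 + 3,193 + 2,083 + 7,827 = 19,062 (those not working and not actively searching are outside the labor force).
Civilian working-age population = 45,031 + 19,062 = 64,093.
Unemployment rate = 2,055 / 45,031 = 4.56%.
Labor force participation rate = 45,031 / 64,093 = 70.26%.

Unemployment rate ≈ 4.56%; labor force participation rate ≈ 70.26%.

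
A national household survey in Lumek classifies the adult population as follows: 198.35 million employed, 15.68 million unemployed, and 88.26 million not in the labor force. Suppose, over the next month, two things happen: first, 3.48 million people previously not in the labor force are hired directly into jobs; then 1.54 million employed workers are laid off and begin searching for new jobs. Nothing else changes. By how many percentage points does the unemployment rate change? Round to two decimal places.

The unemployment rate changes by +0.59 percentage points.

Initially, labor force = 198.35 + 15.68 = 214.03 million, so u = 15.68/214.03 = 7.33%.
After the first change, employed and labor force both rise by 3.48; unemployed unchanged → E = 201.83, U = 15.68, labor force = 217.51 million.
After the second change, employed falls and unemployed rises by 1.54; labor force unchanged → E = 200.29, U = 17.22, labor force = 217.51 million.
New unemployment rate = 17.22 / 217.51 = 7.92%.
Change = 7.92% − 7.33% = +0.59 percentage points.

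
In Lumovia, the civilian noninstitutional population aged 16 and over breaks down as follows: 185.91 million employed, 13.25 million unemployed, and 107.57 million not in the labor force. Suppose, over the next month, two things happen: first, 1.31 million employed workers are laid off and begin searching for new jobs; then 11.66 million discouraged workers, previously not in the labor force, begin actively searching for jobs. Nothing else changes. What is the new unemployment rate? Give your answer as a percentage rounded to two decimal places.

New unemployment rate ≈ 12.44%.

Initially, labor force = 185.91 + 13.25 = 199.16 million, so u = 13.25/199.16 = 6.65%.
After the first change, employed falls and unemployed rises by 1.31; labor force unchanged → E = 184.60, U = 14.56, labor force = 199.16 million.
After the second change, unemployed and labor force both rise by 11.66 → E = 184.60, U = 26.22, labor force = 210.82 million.
New unemployment rate = 26.22 / 210.82 = 12.44%.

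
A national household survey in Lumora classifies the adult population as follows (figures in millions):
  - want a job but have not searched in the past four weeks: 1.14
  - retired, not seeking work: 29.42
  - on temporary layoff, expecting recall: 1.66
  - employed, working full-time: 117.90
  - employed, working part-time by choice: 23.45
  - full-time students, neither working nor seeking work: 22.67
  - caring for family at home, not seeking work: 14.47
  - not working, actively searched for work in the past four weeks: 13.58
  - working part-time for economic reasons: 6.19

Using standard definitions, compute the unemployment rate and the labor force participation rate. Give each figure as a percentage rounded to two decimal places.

Unemployment rate ≈ 9.36%; labor force participation rate ≈ 70.63%.

Employed = 117.90 + 23.45 + 6.19 = 147.54 million (anyone who worked, including part-time for economic reasons, counts as employed).
Unemployed = 1.66 + 13.58 = 15.24 million (jobless and actively searching, or on temporary layoff).
Labor force = 147.54 + 15.24 = 162.78 million.
Not in labor force = 1.14 + 29.42 + 22.67 + 14.47 = 67.70 million (those not working and not actively searching are outside the labor force — including those who want a job but have given up searching).
Civilian working-age population = 162.78 + 67.70 = 230.48 million.
Unemployment rate = 15.24 / 162.78 = 9.36%.
Labor force participation rate = 162.78 / 230.48 = 70.63%.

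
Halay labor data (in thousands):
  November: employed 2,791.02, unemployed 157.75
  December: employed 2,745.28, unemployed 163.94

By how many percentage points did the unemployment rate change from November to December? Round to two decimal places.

The unemployment rate changed by +0.29 percentage points.

November: labor force = 2,791.02 + 157.75 = 2,948.77; u = 157.75/2,948.77 = 5.35%.
December: labor force = 2,745.28 + 163.94 = 2,909.22; u = 163.94/2,909.22 = 5.64%.
Change = 5.64% − 5.35% = +0.29 pp.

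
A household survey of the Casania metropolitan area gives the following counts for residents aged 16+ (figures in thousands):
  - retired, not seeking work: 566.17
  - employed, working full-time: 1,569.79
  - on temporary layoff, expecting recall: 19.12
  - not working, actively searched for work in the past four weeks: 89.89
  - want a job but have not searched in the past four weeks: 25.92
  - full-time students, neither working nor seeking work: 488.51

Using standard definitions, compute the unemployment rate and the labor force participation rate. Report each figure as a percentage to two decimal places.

Employed = 1,569.79 thousand.
Unemployed = 19.12 + 89.89 = 109.01 thousand (jobless and actively searching, or on temporary layoff).
Labor force = 1,569.79 + 109.01 = 1,678.80 thousand.
Not in labor force = 566.17 + 25.92 + 488.51 = 1,080.60 thousand (those not working and not actively searching are outside the labor force — including those who want a job but have given up searching).
Civilian working-age population = 1,678.80 + 1,080.60 = 2,759.40 thousand.
Unemployment rate = 109.01 / 1,678.80 = 6.49%.
Labor force participation rate = 1,678.80 / 2,759.40 = 60.84%.

Unemployment rate ≈ 6.49%; labor force participation rate ≈ 60.84%.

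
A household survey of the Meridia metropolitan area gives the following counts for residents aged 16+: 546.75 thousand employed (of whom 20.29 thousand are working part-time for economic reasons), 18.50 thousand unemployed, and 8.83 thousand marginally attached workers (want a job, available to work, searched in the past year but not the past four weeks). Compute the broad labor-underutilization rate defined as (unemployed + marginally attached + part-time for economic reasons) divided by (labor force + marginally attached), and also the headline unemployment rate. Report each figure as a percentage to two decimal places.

Broad underutilization rate ≈ 8.30%; headline unemployment rate ≈ 3.27%.

Labor force = 546.75 + 18.50 = 565.25 thousand.
Numerator = 18.50 + 8.83 + 20.29 = 47.62 thousand.
Denominator = 565.25 + 8.83 = 574.08 thousand.
Broad rate = 47.62 / 574.08 = 8.30%.
Headline unemployment rate = 18.50 / 565.25 = 3.27%.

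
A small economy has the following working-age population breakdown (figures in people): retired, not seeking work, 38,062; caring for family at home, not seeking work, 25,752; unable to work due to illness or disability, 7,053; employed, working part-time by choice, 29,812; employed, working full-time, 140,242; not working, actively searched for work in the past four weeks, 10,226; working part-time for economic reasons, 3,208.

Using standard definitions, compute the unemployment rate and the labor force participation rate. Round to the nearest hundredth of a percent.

Employed = 29,812 + 140,242 + 3,208 = 173,262 (anyone who worked, including part-time for economic reasons, counts as employed).
Unemployed = 10,226.
Labor force = 173,262 + 10,226 = 183,488.
Not in labor force = 38,062 + 25,752 + 7,053 = 70,867 (those not working and not actively searching are outside the labor force).
Civilian working-age population = 183,488 + 70,867 = 254,355.
Unemployment rate = 10,226 / 183,488 = 5.57%.
Labor force participation rate = 183,488 / 254,355 = 72.14%.

Unemployment rate ≈ 5.57%; labor force participation rate ≈ 72.14%.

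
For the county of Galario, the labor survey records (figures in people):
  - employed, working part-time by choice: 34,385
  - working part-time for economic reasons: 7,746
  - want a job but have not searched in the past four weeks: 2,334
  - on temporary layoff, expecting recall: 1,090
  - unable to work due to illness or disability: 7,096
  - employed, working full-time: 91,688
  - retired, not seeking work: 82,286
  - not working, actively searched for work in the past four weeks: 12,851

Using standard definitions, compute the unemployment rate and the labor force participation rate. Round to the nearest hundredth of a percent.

Employed = 34,385 + 7,746 + 91,688 = 133,819 (anyone who worked, including part-time for economic reasons, counts as employed).
Unemployed = 1,090 + 12,851 = 13,941 (jobless and actively searching, or on temporary layoff).
Labor force = 133,819 + 13,941 = 147,760.
Not in labor force = 2,334 + 7,096 + 82,286 = 91,716 (those not working and not actively searching are outside the labor force — including those who want a job but have given up searching).
Civilian working-age population = 147,760 + 91,716 = 239,476.
Unemployment rate = 13,941 / 147,760 = 9.43%.
Labor force participation rate = 147,760 / 239,476 = 61.70%.

Unemployment rate ≈ 9.43%; labor force participation rate ≈ 61.70%.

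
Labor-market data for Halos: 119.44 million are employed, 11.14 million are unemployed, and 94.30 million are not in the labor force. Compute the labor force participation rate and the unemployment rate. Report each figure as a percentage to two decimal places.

Labor force participation rate ≈ 58.07%; unemployment rate ≈ 8.53%.

Labor force = employed + unemployed = 119.44 + 11.14 = 130.58 million.
Working-age population = 130.58 + 94.30 = 224.88 million.
Unemployment rate = 11.14 / 130.58 = 8.53%.
Labor force participation rate = 130.58 / 224.88 = 58.07%.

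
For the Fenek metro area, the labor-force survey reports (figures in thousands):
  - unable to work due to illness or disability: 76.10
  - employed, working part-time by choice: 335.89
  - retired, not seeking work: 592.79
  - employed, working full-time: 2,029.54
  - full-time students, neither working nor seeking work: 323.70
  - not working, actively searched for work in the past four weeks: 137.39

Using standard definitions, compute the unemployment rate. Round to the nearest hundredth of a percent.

Unemployment rate ≈ 5.49%.

Employed = 335.89 + 2,029.54 = 2,365.43 thousand.
Unemployed = 137.39 thousand.
Labor force = 2,365.43 + 137.39 = 2,502.82 thousand.
Unemployment rate = 137.39 / 2,502.82 = 5.49%.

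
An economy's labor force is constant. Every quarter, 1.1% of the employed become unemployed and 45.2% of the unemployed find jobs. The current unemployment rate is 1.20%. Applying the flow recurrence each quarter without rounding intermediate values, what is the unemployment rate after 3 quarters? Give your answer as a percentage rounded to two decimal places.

With a fixed labor force, u_{t+1} = u_t + s·(1−u_t) − f·u_t = u_t·(1−s−f) + s.
Here 1−s−f = 0.537 and s = 0.011.
u_1 = 0.012000 × 0.537 + 0.011 = 0.017444.
u_2 = 0.017444 × 0.537 + 0.011 = 0.020367.
u_3 = 0.020367 × 0.537 + 0.011 = 0.021937.

Unemployment rate after three quarters ≈ 2.19%.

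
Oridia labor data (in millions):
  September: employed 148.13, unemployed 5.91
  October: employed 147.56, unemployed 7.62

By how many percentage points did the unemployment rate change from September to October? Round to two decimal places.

September: labor force = 148.13 + 5.91 = 154.04; u = 5.91/154.04 = 3.84%.
October: labor force = 147.56 + 7.62 = 155.18; u = 7.62/155.18 = 4.91%.
Change = 4.91% − 3.84% = +1.07 pp.

The unemployment rate changed by +1.07 percentage points.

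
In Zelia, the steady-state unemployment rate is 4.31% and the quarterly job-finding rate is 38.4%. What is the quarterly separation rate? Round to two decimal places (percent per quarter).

Separation rate ≈ 1.73% per quarter.

From u* = s/(s+f): s = u·f/(1−u).
s = 0.0431 × 38.4 / (1 − 0.0431) = 1.6550 / 0.9569 ≈ 1.73% per quarter.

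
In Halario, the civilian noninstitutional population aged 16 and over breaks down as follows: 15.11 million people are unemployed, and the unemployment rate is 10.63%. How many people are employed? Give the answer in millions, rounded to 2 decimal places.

About 127.03 million are employed.

Labor force = U / u = 15.11 / 0.1063 ≈ 142.14 million.
Employed = labor force − unemployed = 142.14 − 15.11 = 127.03 million.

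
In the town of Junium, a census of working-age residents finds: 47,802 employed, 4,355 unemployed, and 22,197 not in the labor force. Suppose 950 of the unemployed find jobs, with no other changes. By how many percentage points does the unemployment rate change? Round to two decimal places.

The unemployment rate changes by −1.82 percentage points.

Initially, labor force = 47,802 + 4,355 = 52,157, so u = 4,355/52,157 = 8.35%.
After the change, unemployed falls and employed rises by 950; labor force unchanged → E = 48,752, U = 3,405, labor force = 52,157.
New unemployment rate = 3,405 / 52,157 = 6.53%.
Change = 6.53% − 8.35% = −1.82 percentage points.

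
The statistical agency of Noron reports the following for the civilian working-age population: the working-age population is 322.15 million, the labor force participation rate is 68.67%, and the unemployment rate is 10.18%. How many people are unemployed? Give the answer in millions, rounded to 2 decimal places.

About 22.52 million are unemployed.

Labor force = 0.6867 × 322.15 = 221.22 million.
Unemployed = 0.1018 × 221.22 ≈ 22.52 million.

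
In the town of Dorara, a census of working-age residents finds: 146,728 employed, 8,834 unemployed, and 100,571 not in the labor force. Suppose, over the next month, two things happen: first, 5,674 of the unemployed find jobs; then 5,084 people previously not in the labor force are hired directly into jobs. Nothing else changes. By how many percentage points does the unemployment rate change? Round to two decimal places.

Initially, labor force = 146,728 + 8,834 = 155,562, so u = 8,834/155,562 = 5.68%.
After the first change, unemployed falls and employed rises by 5,674; labor force unchanged → E = 152,402, U = 3,160, labor force = 155,562.
After the second change, employed and labor force both rise by 5,084; unemployed unchanged → E = 157,486, U = 3,160, labor force = 160,646.
New unemployment rate = 3,160 / 160,646 = 1.97%.
Change = 1.97% − 5.68% = −3.71 percentage points.

The unemployment rate changes by −3.71 percentage points.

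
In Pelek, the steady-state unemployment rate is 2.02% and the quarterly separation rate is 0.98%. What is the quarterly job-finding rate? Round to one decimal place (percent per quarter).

Job-finding rate ≈ 47.5% per quarter.

From u* = s/(s+f): f = s·(1−u)/u.
f = 0.98 × (1 − 0.0202) / 0.0202 = 0.9602 / 0.0202 ≈ 47.5% per quarter.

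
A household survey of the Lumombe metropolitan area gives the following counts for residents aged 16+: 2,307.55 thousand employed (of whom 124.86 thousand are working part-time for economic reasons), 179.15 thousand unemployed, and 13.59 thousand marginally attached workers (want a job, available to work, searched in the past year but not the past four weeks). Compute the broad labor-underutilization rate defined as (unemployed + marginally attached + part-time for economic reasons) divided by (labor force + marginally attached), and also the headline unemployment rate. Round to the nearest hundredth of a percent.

Labor force = 2,307.55 + 179.15 = 2,486.70 thousand.
Numerator = 179.15 + 13.59 + 124.86 = 317.60 thousand.
Denominator = 2,486.70 + 13.59 = 2,500.29 thousand.
Broad rate = 317.60 / 2,500.29 = 12.70%.
Headline unemployment rate = 179.15 / 2,486.70 = 7.20%.

Broad underutilization rate ≈ 12.70%; headline unemployment rate ≈ 7.20%.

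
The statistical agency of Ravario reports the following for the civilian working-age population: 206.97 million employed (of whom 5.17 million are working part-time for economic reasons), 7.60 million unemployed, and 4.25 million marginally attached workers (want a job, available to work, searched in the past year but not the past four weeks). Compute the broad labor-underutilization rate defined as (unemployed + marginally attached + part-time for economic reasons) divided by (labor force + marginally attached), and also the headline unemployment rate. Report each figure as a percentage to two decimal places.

Broad underutilization rate ≈ 7.78%; headline unemployment rate ≈ 3.54%.

Labor force = 206.97 + 7.60 = 214.57 million.
Numerator = 7.60 + 4.25 + 5.17 = 17.02 million.
Denominator = 214.57 + 4.25 = 218.82 million.
Broad rate = 17.02 / 218.82 = 7.78%.
Headline unemployment rate = 7.60 / 214.57 = 3.54%.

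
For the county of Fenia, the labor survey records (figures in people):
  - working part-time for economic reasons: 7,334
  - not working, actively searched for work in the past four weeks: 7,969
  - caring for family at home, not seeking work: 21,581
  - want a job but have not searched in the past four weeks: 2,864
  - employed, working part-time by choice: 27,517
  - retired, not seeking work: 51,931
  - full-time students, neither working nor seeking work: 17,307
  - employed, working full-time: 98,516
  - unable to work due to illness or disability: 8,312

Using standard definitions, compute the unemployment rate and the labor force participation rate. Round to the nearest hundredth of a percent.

Employed = 7,334 + 27,517 + 98,516 = 133,367 (anyone who worked, including part-time for economic reasons, counts as employed).
Unemployed = 7,969.
Labor force = 133,367 + 7,969 = 141,336.
Not in labor force = 21,581 + 2,864 + 51,931 + 17,307 + 8,312 = 101,995 (those not working and not actively searching are outside the labor force — including those who want a job but have given up searching).
Civilian working-age population = 141,336 + 101,995 = 243,331.
Unemployment rate = 7,969 / 141,336 = 5.64%.
Labor force participation rate = 141,336 / 243,331 = 58.08%.

Unemployment rate ≈ 5.64%; labor force participation rate ≈ 58.08%.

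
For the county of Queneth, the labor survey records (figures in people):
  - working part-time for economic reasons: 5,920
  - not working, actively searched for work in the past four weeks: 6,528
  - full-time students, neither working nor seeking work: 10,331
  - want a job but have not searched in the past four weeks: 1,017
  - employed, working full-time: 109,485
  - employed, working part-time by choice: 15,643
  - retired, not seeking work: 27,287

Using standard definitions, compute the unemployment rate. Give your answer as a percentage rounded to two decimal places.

Employed = 5,920 + 109,485 + 15,643 = 131,048 (anyone who worked, including part-time for economic reasons, counts as employed).
Unemployed = 6,528.
Labor force = 131,048 + 6,528 = 137,576.
Unemployment rate = 6,528 / 137,576 = 4.75%.

Unemployment rate ≈ 4.75%.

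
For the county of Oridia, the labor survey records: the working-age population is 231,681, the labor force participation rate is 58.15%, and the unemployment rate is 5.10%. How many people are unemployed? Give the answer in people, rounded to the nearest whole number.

About 6,871 are unemployed.

Labor force = 0.5815 × 231,681 = 134,723.
Unemployed = 0.0510 × 134,723 ≈ 6,871.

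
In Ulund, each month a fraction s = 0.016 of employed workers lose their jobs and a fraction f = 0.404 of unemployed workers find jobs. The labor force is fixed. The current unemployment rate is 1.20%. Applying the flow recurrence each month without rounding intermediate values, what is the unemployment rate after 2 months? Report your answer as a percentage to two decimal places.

Unemployment rate after two months ≈ 2.93%.

With a fixed labor force, u_{t+1} = u_t + s·(1−u_t) − f·u_t = u_t·(1−s−f) + s.
Here 1−s−f = 0.580 and s = 0.016.
u_1 = 0.012000 × 0.580 + 0.016 = 0.022960.
u_2 = 0.022960 × 0.580 + 0.016 = 0.029317.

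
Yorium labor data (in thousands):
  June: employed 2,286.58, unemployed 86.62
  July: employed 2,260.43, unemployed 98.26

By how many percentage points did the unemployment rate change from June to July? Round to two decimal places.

The unemployment rate changed by +0.52 percentage points.

June: labor force = 2,286.58 + 86.62 = 2,373.20; u = 86.62/2,373.20 = 3.65%.
July: labor force = 2,260.43 + 98.26 = 2,358.69; u = 98.26/2,358.69 = 4.17%.
Change = 4.17% − 3.65% = +0.52 pp.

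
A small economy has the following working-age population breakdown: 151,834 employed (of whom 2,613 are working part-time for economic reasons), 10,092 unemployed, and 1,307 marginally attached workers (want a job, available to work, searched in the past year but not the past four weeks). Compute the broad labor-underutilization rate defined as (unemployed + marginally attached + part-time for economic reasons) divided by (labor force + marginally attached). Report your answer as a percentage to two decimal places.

Labor force = 151,834 + 10,092 = 161,926.
Numerator = 10,092 + 1,307 + 2,613 = 14,012.
Denominator = 161,926 + 1,307 = 163,233.
Broad rate = 14,012 / 163,233 = 8.58%.

Broad underutilization rate ≈ 8.58%.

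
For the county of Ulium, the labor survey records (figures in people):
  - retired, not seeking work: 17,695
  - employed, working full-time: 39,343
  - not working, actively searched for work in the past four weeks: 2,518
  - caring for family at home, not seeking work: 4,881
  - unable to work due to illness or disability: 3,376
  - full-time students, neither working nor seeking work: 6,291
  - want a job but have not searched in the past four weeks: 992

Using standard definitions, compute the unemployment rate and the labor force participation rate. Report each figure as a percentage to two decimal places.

Employed = 39,343.
Unemployed = 2,518.
Labor force = 39,343 + 2,518 = 41,861.
Not in labor force = 17,695 + 4,881 + 3,376 + 6,291 + 992 = 33,235 (those not working and not actively searching are outside the labor force — including those who want a job but have given up searching).
Civilian working-age population = 41,861 + 33,235 = 75,096.
Unemployment rate = 2,518 / 41,861 = 6.02%.
Labor force participation rate = 41,861 / 75,096 = 55.74%.

Unemployment rate ≈ 6.02%; labor force participation rate ≈ 55.74%.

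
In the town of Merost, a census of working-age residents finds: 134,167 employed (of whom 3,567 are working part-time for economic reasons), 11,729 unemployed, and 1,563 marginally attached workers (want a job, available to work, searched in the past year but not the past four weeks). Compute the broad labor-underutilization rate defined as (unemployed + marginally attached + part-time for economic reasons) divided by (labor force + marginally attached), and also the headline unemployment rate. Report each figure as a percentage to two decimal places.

Broad underutilization rate ≈ 11.43%; headline unemployment rate ≈ 8.04%.

Labor force = 134,167 + 11,729 = 145,896.
Numerator = 11,729 + 1,563 + 3,567 = 16,859.
Denominator = 145,896 + 1,563 = 147,459.
Broad rate = 16,859 / 147,459 = 11.43%.
Headline unemployment rate = 11,729 / 145,896 = 8.04%.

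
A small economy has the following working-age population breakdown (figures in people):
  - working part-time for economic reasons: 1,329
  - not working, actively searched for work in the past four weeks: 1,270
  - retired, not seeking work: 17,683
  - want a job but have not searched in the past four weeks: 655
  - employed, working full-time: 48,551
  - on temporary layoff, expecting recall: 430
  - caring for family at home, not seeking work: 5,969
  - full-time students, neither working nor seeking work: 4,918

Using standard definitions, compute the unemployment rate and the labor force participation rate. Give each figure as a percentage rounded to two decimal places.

Employed = 1,329 + 48,551 = 49,880 (anyone who worked, including part-time for economic reasons, counts as employed).
Unemployed = 1,270 + 430 = 1,700 (jobless and actively searching, or on temporary layoff).
Labor force = 49,880 + 1,700 = 51,580.
Not in labor force = 17,683 + 655 + 5,969 + 4,918 = 29,225 (those not working and not actively searching are outside the labor force — including those who want a job but have given up searching).
Civilian working-age population = 51,580 + 29,225 = 80,805.
Unemployment rate = 1,700 / 51,580 = 3.30%.
Labor force participation rate = 51,580 / 80,805 = 63.83%.

Unemployment rate ≈ 3.30%; labor force participation rate ≈ 63.83%.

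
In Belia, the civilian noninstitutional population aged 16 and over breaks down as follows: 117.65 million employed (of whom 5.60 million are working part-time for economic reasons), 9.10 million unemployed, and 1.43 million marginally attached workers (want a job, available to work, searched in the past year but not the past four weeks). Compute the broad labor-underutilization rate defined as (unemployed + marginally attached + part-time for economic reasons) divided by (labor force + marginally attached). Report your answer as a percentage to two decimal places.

Broad underutilization rate ≈ 12.58%.

Labor force = 117.65 + 9.10 = 126.75 million.
Numerator = 9.10 + 1.43 + 5.60 = 16.13 million.
Denominator = 126.75 + 1.43 = 128.18 million.
Broad rate = 16.13 / 128.18 = 12.58%.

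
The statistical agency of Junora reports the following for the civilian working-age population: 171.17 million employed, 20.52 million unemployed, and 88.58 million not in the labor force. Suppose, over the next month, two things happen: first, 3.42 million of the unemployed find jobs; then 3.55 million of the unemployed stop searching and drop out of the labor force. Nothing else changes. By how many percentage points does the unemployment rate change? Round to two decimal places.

Initially, labor force = 171.17 + 20.52 = 191.69 million, so u = 20.52/191.69 = 10.70%.
After the first change, unemployed falls and employed rises by 3.42; labor force unchanged → E = 174.59, U = 17.10, labor force = 191.69 million.
After the second change, unemployed and labor force both fall by 3.55 → E = 174.59, U = 13.55, labor force = 188.14 million.
New unemployment rate = 13.55 / 188.14 = 7.20%.
Change = 7.20% − 10.70% = −3.50 percentage points.

The unemployment rate changes by −3.50 percentage points.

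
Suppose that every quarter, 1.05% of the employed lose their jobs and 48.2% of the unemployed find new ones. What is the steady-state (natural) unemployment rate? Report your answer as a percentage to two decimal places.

At steady state the flows balance: s·E = f·U, so U/(E+U) = s/(s+f).
u* = 1.05 / (1.05 + 48.2) = 1.05 / 49.25 = 2.13%.

Steady-state unemployment rate ≈ 2.13%.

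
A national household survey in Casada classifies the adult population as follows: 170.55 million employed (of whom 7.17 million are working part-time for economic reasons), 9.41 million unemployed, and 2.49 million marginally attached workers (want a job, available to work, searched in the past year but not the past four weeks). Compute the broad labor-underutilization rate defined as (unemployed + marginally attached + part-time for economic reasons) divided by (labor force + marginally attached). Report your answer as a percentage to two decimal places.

Broad underutilization rate ≈ 10.45%.

Labor force = 170.55 + 9.41 = 179.96 million.
Numerator = 9.41 + 2.49 + 7.17 = 19.07 million.
Denominator = 179.96 + 2.49 = 182.45 million.
Broad rate = 19.07 / 182.45 = 10.45%.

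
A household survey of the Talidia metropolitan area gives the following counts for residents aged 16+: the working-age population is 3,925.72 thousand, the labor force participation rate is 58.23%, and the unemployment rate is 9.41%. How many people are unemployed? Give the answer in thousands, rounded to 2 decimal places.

About 215.11 thousand are unemployed.

Labor force = 0.5823 × 3,925.72 = 2,285.95 thousand.
Unemployed = 0.0941 × 2,285.95 ≈ 215.11 thousand.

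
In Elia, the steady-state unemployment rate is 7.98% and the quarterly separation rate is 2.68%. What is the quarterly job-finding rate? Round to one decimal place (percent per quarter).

From u* = s/(s+f): f = s·(1−u)/u.
f = 2.68 × (1 − 0.0798) / 0.0798 = 2.4661 / 0.0798 ≈ 30.9% per quarter.

Job-finding rate ≈ 30.9% per quarter.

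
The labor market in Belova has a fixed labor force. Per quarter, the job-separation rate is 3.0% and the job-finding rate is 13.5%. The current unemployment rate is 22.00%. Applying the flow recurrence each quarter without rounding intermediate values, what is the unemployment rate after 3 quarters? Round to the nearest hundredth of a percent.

With a fixed labor force, u_{t+1} = u_t + s·(1−u_t) − f·u_t = u_t·(1−s−f) + s.
Here 1−s−f = 0.835 and s = 0.030.
u_1 = 0.220000 × 0.835 + 0.030 = 0.213700.
u_2 = 0.213700 × 0.835 + 0.030 = 0.208439.
u_3 = 0.208439 × 0.835 + 0.030 = 0.204047.

Unemployment rate after three quarters ≈ 20.40%.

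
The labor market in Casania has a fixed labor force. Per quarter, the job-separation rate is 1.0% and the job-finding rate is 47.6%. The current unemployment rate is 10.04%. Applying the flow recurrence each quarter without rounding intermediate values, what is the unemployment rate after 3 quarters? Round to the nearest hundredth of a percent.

Unemployment rate after three quarters ≈ 3.14%.

With a fixed labor force, u_{t+1} = u_t + s·(1−u_t) − f·u_t = u_t·(1−s−f) + s.
Here 1−s−f = 0.514 and s = 0.010.
u_1 = 0.100400 × 0.514 + 0.010 = 0.061606.
u_2 = 0.061606 × 0.514 + 0.010 = 0.041665.
u_3 = 0.041665 × 0.514 + 0.010 = 0.031416.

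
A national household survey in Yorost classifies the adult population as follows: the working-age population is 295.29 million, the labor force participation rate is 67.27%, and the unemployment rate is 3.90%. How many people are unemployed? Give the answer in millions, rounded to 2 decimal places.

Labor force = 0.6727 × 295.29 = 198.64 million.
Unemployed = 0.0390 × 198.64 ≈ 7.75 million.

About 7.75 million are unemployed.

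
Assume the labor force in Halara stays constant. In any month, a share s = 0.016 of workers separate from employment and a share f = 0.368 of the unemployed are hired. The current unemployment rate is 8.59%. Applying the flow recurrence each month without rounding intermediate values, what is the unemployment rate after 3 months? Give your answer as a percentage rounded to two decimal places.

With a fixed labor force, u_{t+1} = u_t + s·(1−u_t) − f·u_t = u_t·(1−s−f) + s.
Here 1−s−f = 0.616 and s = 0.016.
u_1 = 0.085900 × 0.616 + 0.016 = 0.068914.
u_2 = 0.068914 × 0.616 + 0.016 = 0.058451.
u_3 = 0.058451 × 0.616 + 0.016 = 0.052006.

Unemployment rate after three months ≈ 5.20%.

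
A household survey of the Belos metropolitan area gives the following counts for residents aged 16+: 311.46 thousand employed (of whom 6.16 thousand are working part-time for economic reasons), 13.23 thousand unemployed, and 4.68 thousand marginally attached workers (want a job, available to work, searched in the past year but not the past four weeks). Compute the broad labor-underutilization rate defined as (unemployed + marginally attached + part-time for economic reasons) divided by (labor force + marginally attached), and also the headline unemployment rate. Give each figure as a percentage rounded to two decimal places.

Broad underutilization rate ≈ 7.31%; headline unemployment rate ≈ 4.07%.

Labor force = 311.46 + 13.23 = 324.69 thousand.
Numerator = 13.23 + 4.68 + 6.16 = 24.07 thousand.
Denominator = 324.69 + 4.68 = 329.37 thousand.
Broad rate = 24.07 / 329.37 = 7.31%.
Headline unemployment rate = 13.23 / 324.69 = 4.07%.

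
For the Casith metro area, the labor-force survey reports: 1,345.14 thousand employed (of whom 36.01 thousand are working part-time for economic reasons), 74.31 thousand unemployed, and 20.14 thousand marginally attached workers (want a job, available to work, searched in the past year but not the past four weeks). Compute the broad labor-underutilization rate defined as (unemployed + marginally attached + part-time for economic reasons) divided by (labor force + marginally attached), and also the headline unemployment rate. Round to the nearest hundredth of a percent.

Broad underutilization rate ≈ 9.06%; headline unemployment rate ≈ 5.24%.

Labor force = 1,345.14 + 74.31 = 1,419.45 thousand.
Numerator = 74.31 + 20.14 + 36.01 = 130.46 thousand.
Denominator = 1,419.45 + 20.14 = 1,439.59 thousand.
Broad rate = 130.46 / 1,439.59 = 9.06%.
Headline unemployment rate = 74.31 / 1,419.45 = 5.24%.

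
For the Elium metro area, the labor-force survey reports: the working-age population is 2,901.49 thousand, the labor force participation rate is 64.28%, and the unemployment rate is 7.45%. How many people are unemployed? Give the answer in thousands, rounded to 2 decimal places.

About 138.95 thousand are unemployed.

Labor force = 0.6428 × 2,901.49 = 1,865.08 thousand.
Unemployed = 0.0745 × 1,865.08 ≈ 138.95 thousand.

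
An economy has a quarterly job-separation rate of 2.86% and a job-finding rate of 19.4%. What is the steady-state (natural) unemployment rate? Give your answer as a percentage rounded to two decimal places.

At steady state the flows balance: s·E = f·U, so U/(E+U) = s/(s+f).
u* = 2.86 / (2.86 + 19.4) = 2.86 / 22.26 = 12.85%.

Steady-state unemployment rate ≈ 12.85%.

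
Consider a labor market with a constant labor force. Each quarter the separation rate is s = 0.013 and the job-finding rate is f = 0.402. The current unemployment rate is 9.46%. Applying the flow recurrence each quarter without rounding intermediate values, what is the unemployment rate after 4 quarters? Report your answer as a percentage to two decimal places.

Unemployment rate after four quarters ≈ 3.87%.

With a fixed labor force, u_{t+1} = u_t + s·(1−u_t) − f·u_t = u_t·(1−s−f) + s.
Here 1−s−f = 0.585 and s = 0.013.
u_1 = 0.094600 × 0.585 + 0.013 = 0.068341.
u_2 = 0.068341 × 0.585 + 0.013 = 0.052979.
u_3 = 0.052979 × 0.585 + 0.013 = 0.043993.
u_4 = 0.043993 × 0.585 + 0.013 = 0.038736.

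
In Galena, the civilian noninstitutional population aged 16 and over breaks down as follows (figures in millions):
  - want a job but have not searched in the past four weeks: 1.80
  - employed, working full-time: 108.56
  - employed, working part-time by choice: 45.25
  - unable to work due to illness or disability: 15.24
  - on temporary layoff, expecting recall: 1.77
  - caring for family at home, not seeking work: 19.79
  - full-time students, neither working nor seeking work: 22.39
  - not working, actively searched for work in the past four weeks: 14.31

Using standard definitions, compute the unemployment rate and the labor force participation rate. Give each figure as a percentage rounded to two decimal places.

Employed = 108.56 + 45.25 = 153.81 million.
Unemployed = 1.77 + 14.31 = 16.08 million (jobless and actively searching, or on temporary layoff).
Labor force = 153.81 + 16.08 = 169.89 million.
Not in labor force = 1.80 + 15.24 + 19.79 + 22.39 = 59.22 million (those not working and not actively searching are outside the labor force — including those who want a job but have given up searching).
Civilian working-age population = 169.89 + 59.22 = 229.11 million.
Unemployment rate = 16.08 / 169.89 = 9.46%.
Labor force participation rate = 169.89 / 229.11 = 74.15%.

Unemployment rate ≈ 9.46%; labor force participation rate ≈ 74.15%.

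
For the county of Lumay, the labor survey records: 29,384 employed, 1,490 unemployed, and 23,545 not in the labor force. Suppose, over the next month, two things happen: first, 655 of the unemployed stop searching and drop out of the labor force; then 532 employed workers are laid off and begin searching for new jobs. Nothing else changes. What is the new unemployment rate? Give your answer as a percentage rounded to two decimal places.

Initially, labor force = 29,384 + 1,490 = 30,874, so u = 1,490/30,874 = 4.83%.
After the first change, unemployed and labor force both fall by 655 → E = 29,384, U = 835, labor force = 30,219.
After the second change, employed falls and unemployed rises by 532; labor force unchanged → E = 28,852, U = 1,367, labor force = 30,219.
New unemployment rate = 1,367 / 30,219 = 4.52%.

New unemployment rate ≈ 4.52%.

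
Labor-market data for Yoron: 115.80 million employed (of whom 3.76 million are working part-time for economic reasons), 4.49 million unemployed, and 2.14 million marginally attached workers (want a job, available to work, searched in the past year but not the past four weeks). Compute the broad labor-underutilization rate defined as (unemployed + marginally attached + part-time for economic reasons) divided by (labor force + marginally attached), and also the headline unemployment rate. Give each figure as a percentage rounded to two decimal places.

Broad underutilization rate ≈ 8.49%; headline unemployment rate ≈ 3.73%.

Labor force = 115.80 + 4.49 = 120.29 million.
Numerator = 4.49 + 2.14 + 3.76 = 10.39 million.
Denominator = 120.29 + 2.14 = 122.43 million.
Broad rate = 10.39 / 122.43 = 8.49%.
Headline unemployment rate = 4.49 / 120.29 = 3.73%.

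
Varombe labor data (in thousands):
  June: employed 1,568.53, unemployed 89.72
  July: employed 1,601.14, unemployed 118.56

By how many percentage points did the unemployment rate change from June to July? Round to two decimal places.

The unemployment rate changed by +1.48 percentage points.

June: labor force = 1,568.53 + 89.72 = 1,658.25; u = 89.72/1,658.25 = 5.41%.
July: labor force = 1,601.14 + 118.56 = 1,719.70; u = 118.56/1,719.70 = 6.89%.
Change = 6.89% − 5.41% = +1.48 pp.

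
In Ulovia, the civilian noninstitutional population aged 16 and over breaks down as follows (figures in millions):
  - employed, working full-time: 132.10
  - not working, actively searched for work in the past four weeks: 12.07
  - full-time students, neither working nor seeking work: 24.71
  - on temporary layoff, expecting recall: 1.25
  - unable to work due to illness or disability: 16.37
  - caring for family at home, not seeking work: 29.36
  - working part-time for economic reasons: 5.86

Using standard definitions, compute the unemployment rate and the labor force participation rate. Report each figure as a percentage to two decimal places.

Employed = 132.10 + 5.86 = 137.96 million (anyone who worked, including part-time for economic reasons, counts as employed).
Unemployed = 12.07 + 1.25 = 13.32 million (jobless and actively searching, or on temporary layoff).
Labor force = 137.96 + 13.32 = 151.28 million.
Not in labor force = 24.71 + 16.37 + 29.36 = 70.44 million (those not working and not actively searching are outside the labor force).
Civilian working-age population = 151.28 + 70.44 = 221.72 million.
Unemployment rate = 13.32 / 151.28 = 8.80%.
Labor force participation rate = 151.28 / 221.72 = 68.23%.

Unemployment rate ≈ 8.80%; labor force participation rate ≈ 68.23%.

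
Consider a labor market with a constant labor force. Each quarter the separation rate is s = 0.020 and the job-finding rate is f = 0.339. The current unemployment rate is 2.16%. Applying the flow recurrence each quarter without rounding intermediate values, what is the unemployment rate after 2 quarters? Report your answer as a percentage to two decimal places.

Unemployment rate after two quarters ≈ 4.17%.

With a fixed labor force, u_{t+1} = u_t + s·(1−u_t) − f·u_t = u_t·(1−s−f) + s.
Here 1−s−f = 0.641 and s = 0.020.
u_1 = 0.021600 × 0.641 + 0.020 = 0.033846.
u_2 = 0.033846 × 0.641 + 0.020 = 0.041695.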